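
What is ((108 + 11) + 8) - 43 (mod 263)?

84

108 + 11 = 119
119 + 8 = 127
127 - 43 = 84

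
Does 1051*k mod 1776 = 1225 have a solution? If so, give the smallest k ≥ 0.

gcd(1051, 1776) = 1, so a unique solution mod 1776 exists.
1051⁻¹ ≡ 1411 (mod 1776).
k ≡ 1411*1225 ≡ 427 (mod 1776).

427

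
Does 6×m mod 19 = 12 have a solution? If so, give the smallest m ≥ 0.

2

gcd(6, 19) = 1, so a unique solution mod 19 exists.
6⁻¹ ≡ 16 (mod 19).
m ≡ 16×12 ≡ 2 (mod 19).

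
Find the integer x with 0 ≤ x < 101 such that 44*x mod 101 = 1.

62

By the extended Euclidean algorithm:
101 = 2×44 + 13
44 = 3×13 + 5
13 = 2×5 + 3
5 = 1×3 + 2
3 = 1×2 + 1
2 = 2×1 + 0
gcd(44, 101) = 1, so the inverse exists.
Back-substitute for 1:
1 = 1×3 − 1×2
  = −1×5 + 2×3
  = 2×13 − 5×5
  = −5×44 + 17×13
  = 17×101 − 39×44
So 44⁻¹ ≡ −39 ≡ 62 (mod 101).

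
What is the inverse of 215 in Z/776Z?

776 = 3×215 + 131
215 = 1×131 + 84
131 = 1×84 + 47
84 = 1×47 + 37
47 = 1×37 + 10
37 = 3×10 + 7
10 = 1×7 + 3
7 = 2×3 + 1
3 = 3×1 + 0
gcd(215, 776) = 1, so the inverse exists.
Bézout: 1 = −64×776 + 231×215.
So 215⁻¹ ≡ 231 (mod 776).

231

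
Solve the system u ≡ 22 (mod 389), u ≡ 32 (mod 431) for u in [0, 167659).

389⁻¹ mod 431: 389·236 ≡ 1 (mod 431), so 389⁻¹ ≡ 236.
u = 22 + 389·((32 − 22)·236 mod 431) = 22 + 389·205 = 79767.

79767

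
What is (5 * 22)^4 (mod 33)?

5 * 22 = 110 ≡ 11 (mod 33)
(11)^4 ≡ 22 (mod 33)

22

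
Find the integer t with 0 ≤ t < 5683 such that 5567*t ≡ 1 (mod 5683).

Run the extended Euclidean algorithm:
5683 = 1*5567 + 116
5567 = 47*116 + 115
116 = 1*115 + 1
115 = 115*1 + 0
gcd(5567, 5683) = 1, so the inverse exists.
Bézout: 1 = 48*5683 − 49*5567.
So 5567⁻¹ ≡ −49 ≡ 5634 (mod 5683).

5634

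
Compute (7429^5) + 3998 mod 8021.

(7429)^5 ≡ 366 (mod 8021)
366 + 3998 = 4364

4364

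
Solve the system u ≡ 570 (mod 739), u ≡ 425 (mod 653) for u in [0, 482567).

251830

739⁻¹ mod 653: 739×448 ≡ 1 (mod 653), so 739⁻¹ ≡ 448.
u = 570 + 739×((425 − 570)×448 mod 653) = 570 + 739×340 = 251830.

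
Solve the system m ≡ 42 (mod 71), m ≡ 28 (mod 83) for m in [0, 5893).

71⁻¹ mod 83: 71×76 ≡ 1 (mod 83), so 71⁻¹ ≡ 76.
m = 42 + 71×((28 − 42)×76 mod 83) = 42 + 71×15 = 1107.

1107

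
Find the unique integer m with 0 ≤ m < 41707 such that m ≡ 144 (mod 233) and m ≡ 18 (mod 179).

27405

233⁻¹ mod 179: 233·63 ≡ 1 (mod 179), so 233⁻¹ ≡ 63.
m = 144 + 233·((18 − 144)·63 mod 179) = 144 + 233·117 = 27405.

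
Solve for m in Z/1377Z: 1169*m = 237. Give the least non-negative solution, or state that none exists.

gcd(1169, 1377) = 1, so a unique solution mod 1377 exists.
1169⁻¹ ≡ 854 (mod 1377).
m ≡ 854*237 ≡ 1356 (mod 1377).

1356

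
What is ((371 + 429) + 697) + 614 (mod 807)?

371 + 429 = 800
800 + 697 = 1497 ≡ 690 (mod 807)
690 + 614 = 1304 ≡ 497 (mod 807)

497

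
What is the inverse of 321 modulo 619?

27

Apply the Euclidean algorithm and back-substitute:
619 = 1*321 + 298
321 = 1*298 + 23
298 = 12*23 + 22
23 = 1*22 + 1
22 = 22*1 + 0
gcd(321, 619) = 1, so the inverse exists.
Bézout: 1 = −14*619 + 27*321.
So 321⁻¹ ≡ 27 (mod 619).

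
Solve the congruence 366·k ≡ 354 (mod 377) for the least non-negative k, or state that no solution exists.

242

gcd(366, 377) = 1, so a unique solution mod 377 exists.
366⁻¹ ≡ 137 (mod 377).
k ≡ 137·354 ≡ 242 (mod 377).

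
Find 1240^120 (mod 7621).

Using repeated squaring:
120 in binary is 1111000, i.e. 120 = 64 + 32 + 16 + 8.
1240^1 ≡ 1240 (mod 7621)
1240^2 ≡ 1240^2 = 1537600 ≡ 5779 (mod 7621)
1240^4 ≡ 5779^2 = 33396841 ≡ 1619 (mod 7621)
1240^8 ≡ 1619^2 = 2621161 ≡ 7158 (mod 7621)
1240^16 ≡ 7158^2 = 51236964 ≡ 981 (mod 7621)
1240^32 ≡ 981^2 = 962361 ≡ 2115 (mod 7621)
1240^64 ≡ 2115^2 = 4473225 ≡ 7319 (mod 7621)
1240^120 = 1240^64 · 1240^32 · 1240^16 · 1240^8 ≡ 7319 · 2115 · 981 · 7158 (mod 7621).
Accumulate the product:
7319 · 2115 = 15479685 ≡ 1434
1434 · 981 = 1406754 ≡ 4490
4490 · 7158 = 32139420 ≡ 1663

1663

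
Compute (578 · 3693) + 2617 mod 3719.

578 · 3693 = 2134554 ≡ 3567 (mod 3719)
3567 + 2617 = 6184 ≡ 2465 (mod 3719)

2465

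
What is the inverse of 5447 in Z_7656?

6287

7656 = 1·5447 + 2209
5447 = 2·2209 + 1029
2209 = 2·1029 + 151
1029 = 6·151 + 123
151 = 1·123 + 28
123 = 4·28 + 11
28 = 2·11 + 6
11 = 1·6 + 5
6 = 1·5 + 1
5 = 5·1 + 0
gcd(5447, 7656) = 1, so the inverse exists.
Back-substitute for 1:
1 = 1·6 − 1·5
  = −1·11 + 2·6
  = 2·28 − 5·11
  = −5·123 + 22·28
  = 22·151 − 27·123
  = −27·1029 + 184·151
  = 184·2209 − 395·1029
  = −395·5447 + 974·2209
  = 974·7656 − 1369·5447
So 5447⁻¹ ≡ −1369 ≡ 6287 (mod 7656).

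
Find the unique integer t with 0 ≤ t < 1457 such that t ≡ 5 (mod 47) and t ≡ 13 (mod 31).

47⁻¹ mod 31: 47*2 ≡ 1 (mod 31), so 47⁻¹ ≡ 2.
t = 5 + 47*((13 − 5)*2 mod 31) = 5 + 47*16 = 757.

757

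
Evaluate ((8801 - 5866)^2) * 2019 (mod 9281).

8887

8801 - 5866 = 2935
(2935)^2 ≡ 1457 (mod 9281)
1457 * 2019 = 2941683 ≡ 8887 (mod 9281)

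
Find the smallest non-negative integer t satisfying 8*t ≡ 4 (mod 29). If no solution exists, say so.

15

gcd(8, 29) = 1, so a unique solution mod 29 exists.
8⁻¹ ≡ 11 (mod 29).
t ≡ 11*4 ≡ 15 (mod 29).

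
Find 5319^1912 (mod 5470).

3131

Using repeated squaring:
1912 in binary is 11101111000, i.e. 1912 = 1024 + 512 + 256 + 64 + 32 + 16 + 8.
5319^1 ≡ 5319 (mod 5470)
5319^2 ≡ 5319^2 = 28291761 ≡ 921 (mod 5470)
5319^4 ≡ 921^2 = 848241 ≡ 391 (mod 5470)
5319^8 ≡ 391^2 = 152881 ≡ 5191 (mod 5470)
5319^16 ≡ 5191^2 = 26946481 ≡ 1261 (mod 5470)
5319^32 ≡ 1261^2 = 1590121 ≡ 3821 (mod 5470)
5319^64 ≡ 3821^2 = 14600041 ≡ 611 (mod 5470)
5319^128 ≡ 611^2 = 373321 ≡ 1361 (mod 5470)
5319^256 ≡ 1361^2 = 1852321 ≡ 3461 (mod 5470)
5319^512 ≡ 3461^2 = 11978521 ≡ 4691 (mod 5470)
5319^1024 ≡ 4691^2 = 22005481 ≡ 5141 (mod 5470)
5319^1912 = 5319^1024 * 5319^512 * 5319^256 * 5319^64 * 5319^32 * 5319^16 * 5319^8 ≡ 5141 * 4691 * 3461 * 611 * 3821 * 1261 * 5191 (mod 5470).
Accumulate the product:
5141 * 4691 = 24116431 ≡ 4671
4671 * 3461 = 16166331 ≡ 2481
2481 * 611 = 1515891 ≡ 701
701 * 3821 = 2678521 ≡ 3691
3691 * 1261 = 4654351 ≡ 4851
4851 * 5191 = 25181541 ≡ 3131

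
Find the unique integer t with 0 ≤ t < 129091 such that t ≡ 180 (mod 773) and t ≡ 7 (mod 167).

773⁻¹ mod 167: 773*35 ≡ 1 (mod 167), so 773⁻¹ ≡ 35.
t = 180 + 773*((7 − 180)*35 mod 167) = 180 + 773*124 = 96032.
Check: 96032 mod 773 = 180, 96032 mod 167 = 7. ✓

96032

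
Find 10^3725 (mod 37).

26

Using repeated squaring:
10^1 ≡ 10 (mod 37)
10^2 ≡ 10^2 = 100 ≡ 26 (mod 37)
10^4 ≡ 26^2 = 676 ≡ 10 (mod 37)
10^8 ≡ 10^2 = 100 ≡ 26 (mod 37)
10^16 ≡ 26^2 = 676 ≡ 10 (mod 37)
10^32 ≡ 10^2 = 100 ≡ 26 (mod 37)
10^64 ≡ 26^2 = 676 ≡ 10 (mod 37)
10^128 ≡ 10^2 = 100 ≡ 26 (mod 37)
10^256 ≡ 26^2 = 676 ≡ 10 (mod 37)
10^512 ≡ 10^2 = 100 ≡ 26 (mod 37)
10^1024 ≡ 26^2 = 676 ≡ 10 (mod 37)
10^2048 ≡ 10^2 = 100 ≡ 26 (mod 37)
10^3725 = 10^2048 × 10^1024 × 10^512 × 10^128 × 10^8 × 10^4 × 10^1 ≡ 26 × 10 × 26 × 26 × 26 × 10 × 10 (mod 37).
Accumulate the product:
26 × 10 = 260 ≡ 1
1 × 26 = 26
26 × 26 = 676 ≡ 10
10 × 26 = 260 ≡ 1
1 × 10 = 10
10 × 10 = 100 ≡ 26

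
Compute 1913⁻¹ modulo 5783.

2760

5783 = 3·1913 + 44
1913 = 43·44 + 21
44 = 2·21 + 2
21 = 10·2 + 1
2 = 2·1 + 0
gcd(1913, 5783) = 1, so the inverse exists.
Bézout: 1 = −913·5783 + 2760·1913.
So 1913⁻¹ ≡ 2760 (mod 5783).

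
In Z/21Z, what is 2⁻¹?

11

21 = 10·2 + 1
2 = 2·1 + 0
gcd(2, 21) = 1, so the inverse exists.
Back-substitute for 1:
1 = 1·21 − 10·2
So 2⁻¹ ≡ −10 ≡ 11 (mod 21).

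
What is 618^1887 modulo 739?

337

Compute successive squares:
1887 in binary is 11101011111, i.e. 1887 = 1024 + 512 + 256 + 64 + 16 + 8 + 4 + 2 + 1.
618^1 ≡ 618 (mod 739)
618^2 ≡ 618^2 = 381924 ≡ 600 (mod 739)
618^4 ≡ 600^2 = 360000 ≡ 107 (mod 739)
618^8 ≡ 107^2 = 11449 ≡ 364 (mod 739)
618^16 ≡ 364^2 = 132496 ≡ 215 (mod 739)
618^32 ≡ 215^2 = 46225 ≡ 407 (mod 739)
618^64 ≡ 407^2 = 165649 ≡ 113 (mod 739)
618^128 ≡ 113^2 = 12769 ≡ 206 (mod 739)
618^256 ≡ 206^2 = 42436 ≡ 313 (mod 739)
618^512 ≡ 313^2 = 97969 ≡ 421 (mod 739)
618^1024 ≡ 421^2 = 177241 ≡ 620 (mod 739)
618^1887 = 618^1024 × 618^512 × 618^256 × 618^64 × 618^16 × 618^8 × 618^4 × 618^2 × 618^1 ≡ 620 × 421 × 313 × 113 × 215 × 364 × 107 × 600 × 618 (mod 739).
Accumulate the product:
620 × 421 = 261020 ≡ 153
153 × 313 = 47889 ≡ 593
593 × 113 = 67009 ≡ 499
499 × 215 = 107285 ≡ 130
130 × 364 = 47320 ≡ 24
24 × 107 = 2568 ≡ 351
351 × 600 = 210600 ≡ 724
724 × 618 = 447432 ≡ 337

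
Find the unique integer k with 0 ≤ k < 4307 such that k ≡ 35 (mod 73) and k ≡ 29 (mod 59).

73⁻¹ mod 59: 73×38 ≡ 1 (mod 59), so 73⁻¹ ≡ 38.
k = 35 + 73×((29 − 35)×38 mod 59) = 35 + 73×8 = 619.

619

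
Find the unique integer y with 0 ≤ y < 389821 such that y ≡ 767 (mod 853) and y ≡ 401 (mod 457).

853⁻¹ mod 457: 853·442 ≡ 1 (mod 457), so 853⁻¹ ≡ 442.
y = 767 + 853·((401 − 767)·442 mod 457) = 767 + 853·6 = 5885.

5885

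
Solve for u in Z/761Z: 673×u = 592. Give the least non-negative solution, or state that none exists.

270

gcd(673, 761) = 1, so a unique solution mod 761 exists.
673⁻¹ ≡ 147 (mod 761).
u ≡ 147×592 ≡ 270 (mod 761).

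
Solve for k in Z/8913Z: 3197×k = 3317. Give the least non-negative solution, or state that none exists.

6706

gcd(3197, 8913) = 1, so a unique solution mod 8913 exists.
3197⁻¹ ≡ 7112 (mod 8913).
k ≡ 7112×3317 ≡ 6706 (mod 8913).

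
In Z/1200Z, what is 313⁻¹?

Run the extended Euclidean algorithm:
1200 = 3·313 + 261
313 = 1·261 + 52
261 = 5·52 + 1
52 = 52·1 + 0
gcd(313, 1200) = 1, so the inverse exists.
Bézout: 1 = 6·1200 − 23·313.
So 313⁻¹ ≡ −23 ≡ 1177 (mod 1200).

1177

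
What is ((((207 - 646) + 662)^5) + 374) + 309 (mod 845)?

481

207 - 646 = -439 ≡ 406 (mod 845)
406 + 662 = 1068 ≡ 223 (mod 845)
(223)^5 ≡ 643 (mod 845)
643 + 374 = 1017 ≡ 172 (mod 845)
172 + 309 = 481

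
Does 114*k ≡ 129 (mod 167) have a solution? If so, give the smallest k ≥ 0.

111

gcd(114, 167) = 1, so a unique solution mod 167 exists.
114⁻¹ ≡ 63 (mod 167).
k ≡ 63*129 ≡ 111 (mod 167).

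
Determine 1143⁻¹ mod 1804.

By the extended Euclidean algorithm:
1804 = 1*1143 + 661
1143 = 1*661 + 482
661 = 1*482 + 179
482 = 2*179 + 124
179 = 1*124 + 55
124 = 2*55 + 14
55 = 3*14 + 13
14 = 1*13 + 1
13 = 13*1 + 0
gcd(1143, 1804) = 1, so the inverse exists.
Bézout: 1 = −83*1804 + 131*1143.
So 1143⁻¹ ≡ 131 (mod 1804).

131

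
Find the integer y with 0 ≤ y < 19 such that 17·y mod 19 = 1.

9

By the extended Euclidean algorithm:
19 = 1·17 + 2
17 = 8·2 + 1
2 = 2·1 + 0
gcd(17, 19) = 1, so the inverse exists.
Back-substitute for 1:
1 = 1·17 − 8·2
  = −8·19 + 9·17
So 17⁻¹ ≡ 9 (mod 19).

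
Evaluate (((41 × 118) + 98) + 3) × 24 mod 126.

41 × 118 = 4838 ≡ 50 (mod 126)
50 + 98 = 148 ≡ 22 (mod 126)
22 + 3 = 25
25 × 24 = 600 ≡ 96 (mod 126)

96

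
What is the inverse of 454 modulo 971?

Apply the Euclidean algorithm and back-substitute:
971 = 2*454 + 63
454 = 7*63 + 13
63 = 4*13 + 11
13 = 1*11 + 2
11 = 5*2 + 1
2 = 2*1 + 0
gcd(454, 971) = 1, so the inverse exists.
Back-substitute for 1:
1 = 1*11 − 5*2
  = −5*13 + 6*11
  = 6*63 − 29*13
  = −29*454 + 209*63
  = 209*971 − 447*454
So 454⁻¹ ≡ −447 ≡ 524 (mod 971).

524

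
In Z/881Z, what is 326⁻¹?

327

Run the extended Euclidean algorithm:
881 = 2×326 + 229
326 = 1×229 + 97
229 = 2×97 + 35
97 = 2×35 + 27
35 = 1×27 + 8
27 = 3×8 + 3
8 = 2×3 + 2
3 = 1×2 + 1
2 = 2×1 + 0
gcd(326, 881) = 1, so the inverse exists.
Bézout: 1 = −121×881 + 327×326.
So 326⁻¹ ≡ 327 (mod 881).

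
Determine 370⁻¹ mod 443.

443 = 1×370 + 73
370 = 5×73 + 5
73 = 14×5 + 3
5 = 1×3 + 2
3 = 1×2 + 1
2 = 2×1 + 0
gcd(370, 443) = 1, so the inverse exists.
Back-substitute for 1:
1 = 1×3 − 1×2
  = −1×5 + 2×3
  = 2×73 − 29×5
  = −29×370 + 147×73
  = 147×443 − 176×370
So 370⁻¹ ≡ −176 ≡ 267 (mod 443).

267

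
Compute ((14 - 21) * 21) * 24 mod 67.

23

14 - 21 = -7 ≡ 60 (mod 67)
60 * 21 = 1260 ≡ 54 (mod 67)
54 * 24 = 1296 ≡ 23 (mod 67)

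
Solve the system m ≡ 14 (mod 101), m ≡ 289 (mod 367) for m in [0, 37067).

101⁻¹ mod 367: 101×258 ≡ 1 (mod 367), so 101⁻¹ ≡ 258.
m = 14 + 101×((289 − 14)×258 mod 367) = 14 + 101×119 = 12033.
Check: 12033 mod 101 = 14, 12033 mod 367 = 289. ✓

12033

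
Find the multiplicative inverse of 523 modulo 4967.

By the extended Euclidean algorithm:
4967 = 9*523 + 260
523 = 2*260 + 3
260 = 86*3 + 2
3 = 1*2 + 1
2 = 2*1 + 0
gcd(523, 4967) = 1, so the inverse exists.
Back-substitute for 1:
1 = 1*3 − 1*2
  = −1*260 + 87*3
  = 87*523 − 175*260
  = −175*4967 + 1662*523
So 523⁻¹ ≡ 1662 (mod 4967).

1662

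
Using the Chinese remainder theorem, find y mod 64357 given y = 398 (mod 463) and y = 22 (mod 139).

7806

463⁻¹ mod 139: 463·136 ≡ 1 (mod 139), so 463⁻¹ ≡ 136.
y = 398 + 463·((22 − 398)·136 mod 139) = 398 + 463·16 = 7806.
Check: 7806 mod 463 = 398, 7806 mod 139 = 22. ✓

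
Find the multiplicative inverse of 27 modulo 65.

53

Apply the Euclidean algorithm and back-substitute:
65 = 2*27 + 11
27 = 2*11 + 5
11 = 2*5 + 1
5 = 5*1 + 0
gcd(27, 65) = 1, so the inverse exists.
Back-substitute for 1:
1 = 1*11 − 2*5
  = −2*27 + 5*11
  = 5*65 − 12*27
So 27⁻¹ ≡ −12 ≡ 53 (mod 65).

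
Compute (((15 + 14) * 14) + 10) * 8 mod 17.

15 + 14 = 29 ≡ 12 (mod 17)
12 * 14 = 168 ≡ 15 (mod 17)
15 + 10 = 25 ≡ 8 (mod 17)
8 * 8 = 64 ≡ 13 (mod 17)

13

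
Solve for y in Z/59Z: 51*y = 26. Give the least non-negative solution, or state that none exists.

gcd(51, 59) = 1, so a unique solution mod 59 exists.
51⁻¹ ≡ 22 (mod 59).
y ≡ 22*26 ≡ 41 (mod 59).

41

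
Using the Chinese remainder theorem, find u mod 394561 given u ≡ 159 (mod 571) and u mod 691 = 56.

571⁻¹ mod 691: 571*524 ≡ 1 (mod 691), so 571⁻¹ ≡ 524.
u = 159 + 571*((56 − 159)*524 mod 691) = 159 + 571*617 = 352466.
Check: 352466 mod 571 = 159, 352466 mod 691 = 56. ✓

352466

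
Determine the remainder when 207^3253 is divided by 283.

3253 in binary is 110010110101, i.e. 3253 = 2048 + 1024 + 128 + 32 + 16 + 4 + 1.
207^1 ≡ 207 (mod 283)
207^2 ≡ 207^2 = 42849 ≡ 116 (mod 283)
207^4 ≡ 116^2 = 13456 ≡ 155 (mod 283)
207^8 ≡ 155^2 = 24025 ≡ 253 (mod 283)
207^16 ≡ 253^2 = 64009 ≡ 51 (mod 283)
207^32 ≡ 51^2 = 2601 ≡ 54 (mod 283)
207^64 ≡ 54^2 = 2916 ≡ 86 (mod 283)
207^128 ≡ 86^2 = 7396 ≡ 38 (mod 283)
207^256 ≡ 38^2 = 1444 ≡ 29 (mod 283)
207^512 ≡ 29^2 = 841 ≡ 275 (mod 283)
207^1024 ≡ 275^2 = 75625 ≡ 64 (mod 283)
207^2048 ≡ 64^2 = 4096 ≡ 134 (mod 283)
207^3253 = 207^2048 · 207^1024 · 207^128 · 207^32 · 207^16 · 207^4 · 207^1 ≡ 134 · 64 · 38 · 54 · 51 · 155 · 207 (mod 283).
Accumulate the product:
134 · 64 = 8576 ≡ 86
86 · 38 = 3268 ≡ 155
155 · 54 = 8370 ≡ 163
163 · 51 = 8313 ≡ 106
106 · 155 = 16430 ≡ 16
16 · 207 = 3312 ≡ 199

199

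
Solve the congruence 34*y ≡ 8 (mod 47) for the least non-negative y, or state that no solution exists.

3

gcd(34, 47) = 1, so a unique solution mod 47 exists.
34⁻¹ ≡ 18 (mod 47).
y ≡ 18*8 ≡ 3 (mod 47).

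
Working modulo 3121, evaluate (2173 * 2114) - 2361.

370

2173 * 2114 = 4593722 ≡ 2731 (mod 3121)
2731 - 2361 = 370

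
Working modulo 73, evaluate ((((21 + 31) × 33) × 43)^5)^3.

21 + 31 = 52
52 × 33 = 1716 ≡ 37 (mod 73)
37 × 43 = 1591 ≡ 58 (mod 73)
(58)^5 ≡ 44 (mod 73)
(44)^3 ≡ 66 (mod 73)

66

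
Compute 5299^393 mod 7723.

Using repeated squaring:
5299^1 ≡ 5299 (mod 7723)
5299^2 ≡ 5299^2 = 28079401 ≡ 6296 (mod 7723)
5299^4 ≡ 6296^2 = 39639616 ≡ 5180 (mod 7723)
5299^8 ≡ 5180^2 = 26832400 ≡ 2698 (mod 7723)
5299^16 ≡ 2698^2 = 7279204 ≡ 4138 (mod 7723)
5299^32 ≡ 4138^2 = 17123044 ≡ 1153 (mod 7723)
5299^64 ≡ 1153^2 = 1329409 ≡ 1053 (mod 7723)
5299^128 ≡ 1053^2 = 1108809 ≡ 4420 (mod 7723)
5299^256 ≡ 4420^2 = 19536400 ≡ 4933 (mod 7723)
5299^393 = 5299^256 * 5299^128 * 5299^8 * 5299^1 ≡ 4933 * 4420 * 2698 * 5299 (mod 7723).
Accumulate the product:
4933 * 4420 = 21803860 ≡ 1831
1831 * 2698 = 4940038 ≡ 5041
5041 * 5299 = 26712259 ≡ 6125

6125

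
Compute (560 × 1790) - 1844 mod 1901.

560 × 1790 = 1002400 ≡ 573 (mod 1901)
573 - 1844 = -1271 ≡ 630 (mod 1901)

630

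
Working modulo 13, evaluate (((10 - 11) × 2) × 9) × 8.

10 - 11 = -1 ≡ 12 (mod 13)
12 × 2 = 24 ≡ 11 (mod 13)
11 × 9 = 99 ≡ 8 (mod 13)
8 × 8 = 64 ≡ 12 (mod 13)

12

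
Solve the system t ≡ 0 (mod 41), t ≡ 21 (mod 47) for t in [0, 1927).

41⁻¹ mod 47: 41*39 ≡ 1 (mod 47), so 41⁻¹ ≡ 39.
t = 0 + 41*((21 − 0)*39 mod 47) = 0 + 41*20 = 820.

820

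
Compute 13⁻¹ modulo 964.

964 = 74×13 + 2
13 = 6×2 + 1
2 = 2×1 + 0
gcd(13, 964) = 1, so the inverse exists.
Bézout: 1 = −6×964 + 445×13.
So 13⁻¹ ≡ 445 (mod 964).

445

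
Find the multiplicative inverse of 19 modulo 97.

46

97 = 5×19 + 2
19 = 9×2 + 1
2 = 2×1 + 0
gcd(19, 97) = 1, so the inverse exists.
Back-substitute for 1:
1 = 1×19 − 9×2
  = −9×97 + 46×19
So 19⁻¹ ≡ 46 (mod 97).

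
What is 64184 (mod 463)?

290

64184 = 138*463 + 290, so 64184 ≡ 290 (mod 463).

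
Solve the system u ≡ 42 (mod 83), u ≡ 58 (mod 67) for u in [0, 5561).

125

83⁻¹ mod 67: 83·21 ≡ 1 (mod 67), so 83⁻¹ ≡ 21.
u = 42 + 83·((58 − 42)·21 mod 67) = 42 + 83·1 = 125.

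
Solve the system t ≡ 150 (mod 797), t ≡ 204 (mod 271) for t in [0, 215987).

797⁻¹ mod 271: 797×254 ≡ 1 (mod 271), so 797⁻¹ ≡ 254.
t = 150 + 797×((204 − 150)×254 mod 271) = 150 + 797×166 = 132452.

132452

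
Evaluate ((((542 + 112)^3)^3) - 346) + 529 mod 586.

287

542 + 112 = 654 ≡ 68 (mod 586)
(68)^3 ≡ 336 (mod 586)
(336)^3 ≡ 104 (mod 586)
104 - 346 = -242 ≡ 344 (mod 586)
344 + 529 = 873 ≡ 287 (mod 586)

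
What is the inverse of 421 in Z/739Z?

By the extended Euclidean algorithm:
739 = 1×421 + 318
421 = 1×318 + 103
318 = 3×103 + 9
103 = 11×9 + 4
9 = 2×4 + 1
4 = 4×1 + 0
gcd(421, 739) = 1, so the inverse exists.
Bézout: 1 = 94×739 − 165×421.
So 421⁻¹ ≡ −165 ≡ 574 (mod 739).

574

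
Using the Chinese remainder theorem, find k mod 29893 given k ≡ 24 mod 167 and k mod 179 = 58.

4533

167⁻¹ mod 179: 167*164 ≡ 1 (mod 179), so 167⁻¹ ≡ 164.
k = 24 + 167*((58 − 24)*164 mod 179) = 24 + 167*27 = 4533.
Check: 4533 mod 167 = 24, 4533 mod 179 = 58. ✓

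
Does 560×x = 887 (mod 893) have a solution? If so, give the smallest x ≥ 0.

354

gcd(560, 893) = 1, so a unique solution mod 893 exists.
560⁻¹ ≡ 834 (mod 893).
x ≡ 834×887 ≡ 354 (mod 893).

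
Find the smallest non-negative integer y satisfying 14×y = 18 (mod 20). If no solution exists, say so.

7

gcd(14, 20) = 2, and 2 | 18, so solutions exist.
Divide through by 2: 7×y mod 10 = 9.
7⁻¹ ≡ 3 (mod 10).
y ≡ 3×9 ≡ 7 (mod 10).
The smallest non-negative solution is y = 7.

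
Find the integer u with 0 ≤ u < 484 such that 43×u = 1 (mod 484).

Run the extended Euclidean algorithm:
484 = 11*43 + 11
43 = 3*11 + 10
11 = 1*10 + 1
10 = 10*1 + 0
gcd(43, 484) = 1, so the inverse exists.
Back-substitute for 1:
1 = 1*11 − 1*10
  = −1*43 + 4*11
  = 4*484 − 45*43
So 43⁻¹ ≡ −45 ≡ 439 (mod 484).

439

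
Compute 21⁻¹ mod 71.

44

71 = 3·21 + 8
21 = 2·8 + 5
8 = 1·5 + 3
5 = 1·3 + 2
3 = 1·2 + 1
2 = 2·1 + 0
gcd(21, 71) = 1, so the inverse exists.
Bézout: 1 = 8·71 − 27·21.
So 21⁻¹ ≡ −27 ≡ 44 (mod 71).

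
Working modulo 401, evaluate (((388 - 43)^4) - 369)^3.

388 - 43 = 345
(345)^4 ≡ 372 (mod 401)
372 - 369 = 3
(3)^3 ≡ 27 (mod 401)

27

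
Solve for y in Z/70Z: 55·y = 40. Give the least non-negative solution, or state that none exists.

2

gcd(55, 70) = 5, and 5 | 40, so solutions exist.
Divide through by 5: 11·y ≡ 8 mod 14.
11⁻¹ ≡ 9 (mod 14).
y ≡ 9·8 ≡ 2 (mod 14).
The smallest non-negative solution is y = 2.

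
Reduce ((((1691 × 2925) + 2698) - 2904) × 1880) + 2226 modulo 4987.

1691 × 2925 = 4946175 ≡ 4058 (mod 4987)
4058 + 2698 = 6756 ≡ 1769 (mod 4987)
1769 - 2904 = -1135 ≡ 3852 (mod 4987)
3852 × 1880 = 7241760 ≡ 636 (mod 4987)
636 + 2226 = 2862

2862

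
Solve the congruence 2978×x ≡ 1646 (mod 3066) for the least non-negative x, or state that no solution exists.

gcd(2978, 3066) = 2, and 2 | 1646, so solutions exist.
Divide through by 2: 1489×x = 823 (mod 1533).
1489⁻¹ ≡ 871 (mod 1533).
x ≡ 871×823 ≡ 922 (mod 1533).
The smallest non-negative solution is x = 922.

922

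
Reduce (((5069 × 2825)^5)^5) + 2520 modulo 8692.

5069 × 2825 = 14319925 ≡ 4201 (mod 8692)
(4201)^5 ≡ 1093 (mod 8692)
(1093)^5 ≡ 7189 (mod 8692)
7189 + 2520 = 9709 ≡ 1017 (mod 8692)

1017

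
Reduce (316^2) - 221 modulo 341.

63

(316)^2 ≡ 284 (mod 341)
284 - 221 = 63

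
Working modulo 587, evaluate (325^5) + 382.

521

(325)^5 ≡ 139 (mod 587)
139 + 382 = 521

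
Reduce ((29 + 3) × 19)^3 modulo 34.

29 + 3 = 32
32 × 19 = 608 ≡ 30 (mod 34)
(30)^3 ≡ 4 (mod 34)

4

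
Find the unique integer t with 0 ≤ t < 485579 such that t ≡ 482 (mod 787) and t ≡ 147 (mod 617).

384538

787⁻¹ mod 617: 787×98 ≡ 1 (mod 617), so 787⁻¹ ≡ 98.
t = 482 + 787×((147 − 482)×98 mod 617) = 482 + 787×488 = 384538.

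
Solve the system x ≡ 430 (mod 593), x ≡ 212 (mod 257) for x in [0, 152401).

593⁻¹ mod 257: 593*244 ≡ 1 (mod 257), so 593⁻¹ ≡ 244.
x = 430 + 593*((212 − 430)*244 mod 257) = 430 + 593*7 = 4581.
Check: 4581 mod 593 = 430, 4581 mod 257 = 212. ✓

4581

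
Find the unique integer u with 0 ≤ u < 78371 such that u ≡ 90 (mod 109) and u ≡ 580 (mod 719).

109⁻¹ mod 719: 109*376 ≡ 1 (mod 719), so 109⁻¹ ≡ 376.
u = 90 + 109*((580 − 90)*376 mod 719) = 90 + 109*176 = 19274.

19274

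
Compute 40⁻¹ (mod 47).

20

By the extended Euclidean algorithm:
47 = 1·40 + 7
40 = 5·7 + 5
7 = 1·5 + 2
5 = 2·2 + 1
2 = 2·1 + 0
gcd(40, 47) = 1, so the inverse exists.
Bézout: 1 = −17·47 + 20·40.
So 40⁻¹ ≡ 20 (mod 47).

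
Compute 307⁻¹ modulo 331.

262

Run the extended Euclidean algorithm:
331 = 1×307 + 24
307 = 12×24 + 19
24 = 1×19 + 5
19 = 3×5 + 4
5 = 1×4 + 1
4 = 4×1 + 0
gcd(307, 331) = 1, so the inverse exists.
Back-substitute for 1:
1 = 1×5 − 1×4
  = −1×19 + 4×5
  = 4×24 − 5×19
  = −5×307 + 64×24
  = 64×331 − 69×307
So 307⁻¹ ≡ −69 ≡ 262 (mod 331).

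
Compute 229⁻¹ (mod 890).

890 = 3×229 + 203
229 = 1×203 + 26
203 = 7×26 + 21
26 = 1×21 + 5
21 = 4×5 + 1
5 = 5×1 + 0
gcd(229, 890) = 1, so the inverse exists.
Back-substitute for 1:
1 = 1×21 − 4×5
  = −4×26 + 5×21
  = 5×203 − 39×26
  = −39×229 + 44×203
  = 44×890 − 171×229
So 229⁻¹ ≡ −171 ≡ 719 (mod 890).

719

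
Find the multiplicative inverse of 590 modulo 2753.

Apply the Euclidean algorithm and back-substitute:
2753 = 4*590 + 393
590 = 1*393 + 197
393 = 1*197 + 196
197 = 1*196 + 1
196 = 196*1 + 0
gcd(590, 2753) = 1, so the inverse exists.
Back-substitute for 1:
1 = 1*197 − 1*196
  = −1*393 + 2*197
  = 2*590 − 3*393
  = −3*2753 + 14*590
So 590⁻¹ ≡ 14 (mod 2753).

14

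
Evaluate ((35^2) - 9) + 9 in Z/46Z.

29

(35)^2 ≡ 29 (mod 46)
29 - 9 = 20
20 + 9 = 29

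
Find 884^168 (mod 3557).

168 in binary is 10101000, i.e. 168 = 128 + 32 + 8.
884^1 ≡ 884 (mod 3557)
884^2 ≡ 884^2 = 781456 ≡ 2473 (mod 3557)
884^4 ≡ 2473^2 = 6115729 ≡ 1246 (mod 3557)
884^8 ≡ 1246^2 = 1552516 ≡ 1664 (mod 3557)
884^16 ≡ 1664^2 = 2768896 ≡ 1550 (mod 3557)
884^32 ≡ 1550^2 = 2402500 ≡ 1525 (mod 3557)
884^64 ≡ 1525^2 = 2325625 ≡ 2904 (mod 3557)
884^128 ≡ 2904^2 = 8433216 ≡ 3126 (mod 3557)
884^168 = 884^128 × 884^32 × 884^8 ≡ 3126 × 1525 × 1664 (mod 3557).
Accumulate the product:
3126 × 1525 = 4767150 ≡ 770
770 × 1664 = 1281280 ≡ 760

760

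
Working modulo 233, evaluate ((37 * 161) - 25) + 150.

37 * 161 = 5957 ≡ 132 (mod 233)
132 - 25 = 107
107 + 150 = 257 ≡ 24 (mod 233)

24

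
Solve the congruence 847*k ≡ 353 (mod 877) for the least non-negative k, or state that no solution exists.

gcd(847, 877) = 1, so a unique solution mod 877 exists.
847⁻¹ ≡ 380 (mod 877).
k ≡ 380*353 ≡ 836 (mod 877).

836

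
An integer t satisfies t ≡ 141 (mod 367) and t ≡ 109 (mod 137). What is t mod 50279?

367⁻¹ mod 137: 367*28 ≡ 1 (mod 137), so 367⁻¹ ≡ 28.
t = 141 + 367*((109 − 141)*28 mod 137) = 141 + 367*63 = 23262.

23262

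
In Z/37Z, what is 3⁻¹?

25

By the extended Euclidean algorithm:
37 = 12×3 + 1
3 = 3×1 + 0
gcd(3, 37) = 1, so the inverse exists.
Back-substitute for 1:
1 = 1×37 − 12×3
So 3⁻¹ ≡ −12 ≡ 25 (mod 37).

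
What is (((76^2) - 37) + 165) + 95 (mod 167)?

154

(76)^2 ≡ 98 (mod 167)
98 - 37 = 61
61 + 165 = 226 ≡ 59 (mod 167)
59 + 95 = 154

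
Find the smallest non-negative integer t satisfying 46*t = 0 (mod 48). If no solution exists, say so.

0

gcd(46, 48) = 2, and 2 | 0, so solutions exist.
Divide through by 2: 23*t ≡ 0 (mod 24).
23⁻¹ ≡ 23 (mod 24).
t ≡ 23*0 ≡ 0 (mod 24).
The smallest non-negative solution is t = 0.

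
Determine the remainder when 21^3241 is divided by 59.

26

Compute successive squares:
21^1 ≡ 21 (mod 59)
21^2 ≡ 21^2 = 441 ≡ 28 (mod 59)
21^4 ≡ 28^2 = 784 ≡ 17 (mod 59)
21^8 ≡ 17^2 = 289 ≡ 53 (mod 59)
21^16 ≡ 53^2 = 2809 ≡ 36 (mod 59)
21^32 ≡ 36^2 = 1296 ≡ 57 (mod 59)
21^64 ≡ 57^2 = 3249 ≡ 4 (mod 59)
21^128 ≡ 4^2 = 16 (mod 59)
21^256 ≡ 16^2 = 256 ≡ 20 (mod 59)
21^512 ≡ 20^2 = 400 ≡ 46 (mod 59)
21^1024 ≡ 46^2 = 2116 ≡ 51 (mod 59)
21^2048 ≡ 51^2 = 2601 ≡ 5 (mod 59)
21^3241 = 21^2048 × 21^1024 × 21^128 × 21^32 × 21^8 × 21^1 ≡ 5 × 51 × 16 × 57 × 53 × 21 (mod 59).
Accumulate the product:
5 × 51 = 255 ≡ 19
19 × 16 = 304 ≡ 9
9 × 57 = 513 ≡ 41
41 × 53 = 2173 ≡ 49
49 × 21 = 1029 ≡ 26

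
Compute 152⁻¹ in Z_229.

By the extended Euclidean algorithm:
229 = 1·152 + 77
152 = 1·77 + 75
77 = 1·75 + 2
75 = 37·2 + 1
2 = 2·1 + 0
gcd(152, 229) = 1, so the inverse exists.
Bézout: 1 = −75·229 + 113·152.
So 152⁻¹ ≡ 113 (mod 229).

113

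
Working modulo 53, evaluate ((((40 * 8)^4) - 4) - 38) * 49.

51

40 * 8 = 320 ≡ 2 (mod 53)
(2)^4 ≡ 16 (mod 53)
16 - 4 = 12
12 - 38 = -26 ≡ 27 (mod 53)
27 * 49 = 1323 ≡ 51 (mod 53)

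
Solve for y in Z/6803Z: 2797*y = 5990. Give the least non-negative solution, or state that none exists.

gcd(2797, 6803) = 1, so a unique solution mod 6803 exists.
2797⁻¹ ≡ 1795 (mod 6803).
y ≡ 1795*5990 ≡ 3310 (mod 6803).

3310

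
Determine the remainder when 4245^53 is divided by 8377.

777

53 in binary is 110101, i.e. 53 = 32 + 16 + 4 + 1.
4245^1 ≡ 4245 (mod 8377)
4245^2 ≡ 4245^2 = 18020025 ≡ 1098 (mod 8377)
4245^4 ≡ 1098^2 = 1205604 ≡ 7693 (mod 8377)
4245^8 ≡ 7693^2 = 59182249 ≡ 7121 (mod 8377)
4245^16 ≡ 7121^2 = 50708641 ≡ 2660 (mod 8377)
4245^32 ≡ 2660^2 = 7075600 ≡ 5412 (mod 8377)
4245^53 = 4245^32 * 4245^16 * 4245^4 * 4245^1 ≡ 5412 * 2660 * 7693 * 4245 (mod 8377).
Accumulate the product:
5412 * 2660 = 14395920 ≡ 4234
4234 * 7693 = 32572162 ≡ 2386
2386 * 4245 = 10128570 ≡ 777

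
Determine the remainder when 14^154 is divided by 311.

200

14^1 ≡ 14 (mod 311)
14^2 ≡ 14^2 = 196 (mod 311)
14^4 ≡ 196^2 = 38416 ≡ 163 (mod 311)
14^8 ≡ 163^2 = 26569 ≡ 134 (mod 311)
14^16 ≡ 134^2 = 17956 ≡ 229 (mod 311)
14^32 ≡ 229^2 = 52441 ≡ 193 (mod 311)
14^64 ≡ 193^2 = 37249 ≡ 240 (mod 311)
14^128 ≡ 240^2 = 57600 ≡ 65 (mod 311)
14^154 = 14^128 × 14^16 × 14^8 × 14^2 ≡ 65 × 229 × 134 × 196 (mod 311).
Accumulate the product:
65 × 229 = 14885 ≡ 268
268 × 134 = 35912 ≡ 147
147 × 196 = 28812 ≡ 200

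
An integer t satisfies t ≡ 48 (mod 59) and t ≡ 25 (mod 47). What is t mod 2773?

59⁻¹ mod 47: 59×4 ≡ 1 (mod 47), so 59⁻¹ ≡ 4.
t = 48 + 59×((25 − 48)×4 mod 47) = 48 + 59×2 = 166.

166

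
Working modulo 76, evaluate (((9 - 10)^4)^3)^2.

9 - 10 = -1 ≡ 75 (mod 76)
(75)^4 ≡ 1 (mod 76)
(1)^3 ≡ 1 (mod 76)
(1)^2 ≡ 1 (mod 76)

1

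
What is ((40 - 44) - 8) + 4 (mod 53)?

40 - 44 = -4 ≡ 49 (mod 53)
49 - 8 = 41
41 + 4 = 45

45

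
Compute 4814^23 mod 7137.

By square-and-multiply:
23 in binary is 10111, i.e. 23 = 16 + 4 + 2 + 1.
4814^1 ≡ 4814 (mod 7137)
4814^2 ≡ 4814^2 = 23174596 ≡ 757 (mod 7137)
4814^4 ≡ 757^2 = 573049 ≡ 2089 (mod 7137)
4814^8 ≡ 2089^2 = 4363921 ≡ 3214 (mod 7137)
4814^16 ≡ 3214^2 = 10329796 ≡ 2557 (mod 7137)
4814^23 = 4814^16 × 4814^4 × 4814^2 × 4814^1 ≡ 2557 × 2089 × 757 × 4814 (mod 7137).
Accumulate the product:
2557 × 2089 = 5341573 ≡ 3097
3097 × 757 = 2344429 ≡ 3493
3493 × 4814 = 16815302 ≡ 530

530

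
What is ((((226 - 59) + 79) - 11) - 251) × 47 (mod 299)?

226 - 59 = 167
167 + 79 = 246
246 - 11 = 235
235 - 251 = -16 ≡ 283 (mod 299)
283 × 47 = 13301 ≡ 145 (mod 299)

145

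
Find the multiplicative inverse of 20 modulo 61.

61 = 3*20 + 1
20 = 20*1 + 0
gcd(20, 61) = 1, so the inverse exists.
Bézout: 1 = 1*61 − 3*20.
So 20⁻¹ ≡ −3 ≡ 58 (mod 61).

58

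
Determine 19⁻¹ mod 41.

13

Apply the Euclidean algorithm and back-substitute:
41 = 2*19 + 3
19 = 6*3 + 1
3 = 3*1 + 0
gcd(19, 41) = 1, so the inverse exists.
Back-substitute for 1:
1 = 1*19 − 6*3
  = −6*41 + 13*19
So 19⁻¹ ≡ 13 (mod 41).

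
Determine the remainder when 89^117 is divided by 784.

713

117 in binary is 1110101, i.e. 117 = 64 + 32 + 16 + 4 + 1.
89^1 ≡ 89 (mod 784)
89^2 ≡ 89^2 = 7921 ≡ 81 (mod 784)
89^4 ≡ 81^2 = 6561 ≡ 289 (mod 784)
89^8 ≡ 289^2 = 83521 ≡ 417 (mod 784)
89^16 ≡ 417^2 = 173889 ≡ 625 (mod 784)
89^32 ≡ 625^2 = 390625 ≡ 193 (mod 784)
89^64 ≡ 193^2 = 37249 ≡ 401 (mod 784)
89^117 = 89^64 · 89^32 · 89^16 · 89^4 · 89^1 ≡ 401 · 193 · 625 · 289 · 89 (mod 784).
Accumulate the product:
401 · 193 = 77393 ≡ 561
561 · 625 = 350625 ≡ 177
177 · 289 = 51153 ≡ 193
193 · 89 = 17177 ≡ 713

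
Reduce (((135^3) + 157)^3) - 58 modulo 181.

(135)^3 ≡ 42 (mod 181)
42 + 157 = 199 ≡ 18 (mod 181)
(18)^3 ≡ 40 (mod 181)
40 - 58 = -18 ≡ 163 (mod 181)

163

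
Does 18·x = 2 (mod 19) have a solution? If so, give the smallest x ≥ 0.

17

gcd(18, 19) = 1, so a unique solution mod 19 exists.
18⁻¹ ≡ 18 (mod 19).
x ≡ 18·2 ≡ 17 (mod 19).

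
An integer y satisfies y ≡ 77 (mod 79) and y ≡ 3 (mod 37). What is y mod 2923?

79⁻¹ mod 37: 79·15 ≡ 1 (mod 37), so 79⁻¹ ≡ 15.
y = 77 + 79·((3 − 77)·15 mod 37) = 77 + 79·0 = 77.

77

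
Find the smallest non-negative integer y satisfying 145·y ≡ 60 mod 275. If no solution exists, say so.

gcd(145, 275) = 5, and 5 | 60, so solutions exist.
Divide through by 5: 29·y ≡ 12 (mod 55).
29⁻¹ ≡ 19 (mod 55).
y ≡ 19·12 ≡ 8 (mod 55).
The smallest non-negative solution is y = 8.

8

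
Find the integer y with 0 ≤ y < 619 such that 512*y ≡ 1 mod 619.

538

Apply the Euclidean algorithm and back-substitute:
619 = 1×512 + 107
512 = 4×107 + 84
107 = 1×84 + 23
84 = 3×23 + 15
23 = 1×15 + 8
15 = 1×8 + 7
8 = 1×7 + 1
7 = 7×1 + 0
gcd(512, 619) = 1, so the inverse exists.
Back-substitute for 1:
1 = 1×8 − 1×7
  = −1×15 + 2×8
  = 2×23 − 3×15
  = −3×84 + 11×23
  = 11×107 − 14×84
  = −14×512 + 67×107
  = 67×619 − 81×512
So 512⁻¹ ≡ −81 ≡ 538 (mod 619).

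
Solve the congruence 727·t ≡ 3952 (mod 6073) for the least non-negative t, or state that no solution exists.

gcd(727, 6073) = 1, so a unique solution mod 6073 exists.
727⁻¹ ≡ 3450 (mod 6073).
t ≡ 3450·3952 ≡ 515 (mod 6073).

515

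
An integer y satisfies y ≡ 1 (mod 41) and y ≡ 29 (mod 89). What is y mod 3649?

41⁻¹ mod 89: 41×76 ≡ 1 (mod 89), so 41⁻¹ ≡ 76.
y = 1 + 41×((29 − 1)×76 mod 89) = 1 + 41×81 = 3322.

3322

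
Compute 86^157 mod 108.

104

86^1 ≡ 86 (mod 108)
86^2 ≡ 86^2 = 7396 ≡ 52 (mod 108)
86^4 ≡ 52^2 = 2704 ≡ 4 (mod 108)
86^8 ≡ 4^2 = 16 (mod 108)
86^16 ≡ 16^2 = 256 ≡ 40 (mod 108)
86^32 ≡ 40^2 = 1600 ≡ 88 (mod 108)
86^64 ≡ 88^2 = 7744 ≡ 76 (mod 108)
86^128 ≡ 76^2 = 5776 ≡ 52 (mod 108)
86^157 = 86^128 × 86^16 × 86^8 × 86^4 × 86^1 ≡ 52 × 40 × 16 × 4 × 86 (mod 108).
Accumulate the product:
52 × 40 = 2080 ≡ 28
28 × 16 = 448 ≡ 16
16 × 4 = 64
64 × 86 = 5504 ≡ 104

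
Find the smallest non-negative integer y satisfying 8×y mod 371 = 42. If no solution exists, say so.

gcd(8, 371) = 1, so a unique solution mod 371 exists.
8⁻¹ ≡ 232 (mod 371).
y ≡ 232×42 ≡ 98 (mod 371).

98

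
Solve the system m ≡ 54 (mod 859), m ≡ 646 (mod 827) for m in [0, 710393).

859⁻¹ mod 827: 859·336 ≡ 1 (mod 827), so 859⁻¹ ≡ 336.
m = 54 + 859·((646 − 54)·336 mod 827) = 54 + 859·432 = 371142.

371142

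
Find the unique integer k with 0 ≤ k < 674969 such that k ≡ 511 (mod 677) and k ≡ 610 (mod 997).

677⁻¹ mod 997: 677×539 ≡ 1 (mod 997), so 677⁻¹ ≡ 539.
k = 511 + 677×((610 − 511)×539 mod 997) = 511 + 677×520 = 352551.

352551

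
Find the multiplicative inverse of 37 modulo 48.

Run the extended Euclidean algorithm:
48 = 1·37 + 11
37 = 3·11 + 4
11 = 2·4 + 3
4 = 1·3 + 1
3 = 3·1 + 0
gcd(37, 48) = 1, so the inverse exists.
Back-substitute for 1:
1 = 1·4 − 1·3
  = −1·11 + 3·4
  = 3·37 − 10·11
  = −10·48 + 13·37
So 37⁻¹ ≡ 13 (mod 48).

13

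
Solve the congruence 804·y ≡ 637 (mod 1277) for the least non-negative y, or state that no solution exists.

gcd(804, 1277) = 1, so a unique solution mod 1277 exists.
804⁻¹ ≡ 1250 (mod 1277).
y ≡ 1250·637 ≡ 679 (mod 1277).

679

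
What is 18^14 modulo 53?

43

Using repeated squaring:
14 in binary is 1110, i.e. 14 = 8 + 4 + 2.
18^1 ≡ 18 (mod 53)
18^2 ≡ 18^2 = 324 ≡ 6 (mod 53)
18^4 ≡ 6^2 = 36 (mod 53)
18^8 ≡ 36^2 = 1296 ≡ 24 (mod 53)
18^14 = 18^8 * 18^4 * 18^2 ≡ 24 * 36 * 6 (mod 53).
Accumulate the product:
24 * 36 = 864 ≡ 16
16 * 6 = 96 ≡ 43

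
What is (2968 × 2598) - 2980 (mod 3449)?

2968 × 2598 = 7710864 ≡ 2349 (mod 3449)
2349 - 2980 = -631 ≡ 2818 (mod 3449)

2818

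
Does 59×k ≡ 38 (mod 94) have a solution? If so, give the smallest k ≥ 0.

58

gcd(59, 94) = 1, so a unique solution mod 94 exists.
59⁻¹ ≡ 51 (mod 94).
k ≡ 51×38 ≡ 58 (mod 94).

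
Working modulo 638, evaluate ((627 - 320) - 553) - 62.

330

627 - 320 = 307
307 - 553 = -246 ≡ 392 (mod 638)
392 - 62 = 330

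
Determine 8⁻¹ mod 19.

Apply the Euclidean algorithm and back-substitute:
19 = 2*8 + 3
8 = 2*3 + 2
3 = 1*2 + 1
2 = 2*1 + 0
gcd(8, 19) = 1, so the inverse exists.
Bézout: 1 = 3*19 − 7*8.
So 8⁻¹ ≡ −7 ≡ 12 (mod 19).

12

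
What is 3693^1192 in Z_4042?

Using repeated squaring:
1192 in binary is 10010101000, i.e. 1192 = 1024 + 128 + 32 + 8.
3693^1 ≡ 3693 (mod 4042)
3693^2 ≡ 3693^2 = 13638249 ≡ 541 (mod 4042)
3693^4 ≡ 541^2 = 292681 ≡ 1657 (mod 4042)
3693^8 ≡ 1657^2 = 2745649 ≡ 1131 (mod 4042)
3693^16 ≡ 1131^2 = 1279161 ≡ 1889 (mod 4042)
3693^32 ≡ 1889^2 = 3568321 ≡ 3277 (mod 4042)
3693^64 ≡ 3277^2 = 10738729 ≡ 3177 (mod 4042)
3693^128 ≡ 3177^2 = 10093329 ≡ 455 (mod 4042)
3693^256 ≡ 455^2 = 207025 ≡ 883 (mod 4042)
3693^512 ≡ 883^2 = 779689 ≡ 3625 (mod 4042)
3693^1024 ≡ 3625^2 = 13140625 ≡ 83 (mod 4042)
3693^1192 = 3693^1024 · 3693^128 · 3693^32 · 3693^8 ≡ 83 · 455 · 3277 · 1131 (mod 4042).
Accumulate the product:
83 · 455 = 37765 ≡ 1387
1387 · 3277 = 4545199 ≡ 1991
1991 · 1131 = 2251821 ≡ 427

427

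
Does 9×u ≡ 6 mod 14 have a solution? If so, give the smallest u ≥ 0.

10

gcd(9, 14) = 1, so a unique solution mod 14 exists.
9⁻¹ ≡ 11 (mod 14).
u ≡ 11×6 ≡ 10 (mod 14).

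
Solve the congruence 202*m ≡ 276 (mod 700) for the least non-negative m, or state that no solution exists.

gcd(202, 700) = 2, and 2 | 276, so solutions exist.
Divide through by 2: 101*m mod 350 = 138.
101⁻¹ ≡ 201 (mod 350).
m ≡ 201*138 ≡ 88 (mod 350).
The smallest non-negative solution is m = 88.

88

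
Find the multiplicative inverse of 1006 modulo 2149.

2149 = 2*1006 + 137
1006 = 7*137 + 47
137 = 2*47 + 43
47 = 1*43 + 4
43 = 10*4 + 3
4 = 1*3 + 1
3 = 3*1 + 0
gcd(1006, 2149) = 1, so the inverse exists.
Back-substitute for 1:
1 = 1*4 − 1*3
  = −1*43 + 11*4
  = 11*47 − 12*43
  = −12*137 + 35*47
  = 35*1006 − 257*137
  = −257*2149 + 549*1006
So 1006⁻¹ ≡ 549 (mod 2149).

549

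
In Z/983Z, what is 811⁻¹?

983 = 1×811 + 172
811 = 4×172 + 123
172 = 1×123 + 49
123 = 2×49 + 25
49 = 1×25 + 24
25 = 1×24 + 1
24 = 24×1 + 0
gcd(811, 983) = 1, so the inverse exists.
Back-substitute for 1:
1 = 1×25 − 1×24
  = −1×49 + 2×25
  = 2×123 − 5×49
  = −5×172 + 7×123
  = 7×811 − 33×172
  = −33×983 + 40×811
So 811⁻¹ ≡ 40 (mod 983).

40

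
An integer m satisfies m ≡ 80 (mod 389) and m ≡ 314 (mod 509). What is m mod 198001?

108222

389⁻¹ mod 509: 389·123 ≡ 1 (mod 509), so 389⁻¹ ≡ 123.
m = 80 + 389·((314 − 80)·123 mod 509) = 80 + 389·278 = 108222.
Check: 108222 mod 389 = 80, 108222 mod 509 = 314. ✓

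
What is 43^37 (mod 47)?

15

By square-and-multiply:
37 in binary is 100101, i.e. 37 = 32 + 4 + 1.
43^1 ≡ 43 (mod 47)
43^2 ≡ 43^2 = 1849 ≡ 16 (mod 47)
43^4 ≡ 16^2 = 256 ≡ 21 (mod 47)
43^8 ≡ 21^2 = 441 ≡ 18 (mod 47)
43^16 ≡ 18^2 = 324 ≡ 42 (mod 47)
43^32 ≡ 42^2 = 1764 ≡ 25 (mod 47)
43^37 = 43^32 * 43^4 * 43^1 ≡ 25 * 21 * 43 (mod 47).
Accumulate the product:
25 * 21 = 525 ≡ 8
8 * 43 = 344 ≡ 15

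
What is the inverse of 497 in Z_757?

329

Run the extended Euclidean algorithm:
757 = 1·497 + 260
497 = 1·260 + 237
260 = 1·237 + 23
237 = 10·23 + 7
23 = 3·7 + 2
7 = 3·2 + 1
2 = 2·1 + 0
gcd(497, 757) = 1, so the inverse exists.
Bézout: 1 = −216·757 + 329·497.
So 497⁻¹ ≡ 329 (mod 757).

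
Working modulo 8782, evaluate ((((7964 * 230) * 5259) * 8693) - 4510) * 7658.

1634

7964 * 230 = 1831720 ≡ 5064 (mod 8782)
5064 * 5259 = 26631576 ≡ 4552 (mod 8782)
4552 * 8693 = 39570536 ≡ 7626 (mod 8782)
7626 - 4510 = 3116
3116 * 7658 = 23862328 ≡ 1634 (mod 8782)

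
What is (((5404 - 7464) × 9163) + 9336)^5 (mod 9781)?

7647

5404 - 7464 = -2060 ≡ 7721 (mod 9781)
7721 × 9163 = 70747523 ≡ 1550 (mod 9781)
1550 + 9336 = 10886 ≡ 1105 (mod 9781)
(1105)^5 ≡ 7647 (mod 9781)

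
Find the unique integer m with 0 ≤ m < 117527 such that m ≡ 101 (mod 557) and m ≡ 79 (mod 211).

557⁻¹ mod 211: 557×186 ≡ 1 (mod 211), so 557⁻¹ ≡ 186.
m = 101 + 557×((79 − 101)×186 mod 211) = 101 + 557×128 = 71397.

71397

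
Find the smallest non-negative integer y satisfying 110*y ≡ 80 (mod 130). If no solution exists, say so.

9

gcd(110, 130) = 10, and 10 | 80, so solutions exist.
Divide through by 10: 11*y ≡ 8 (mod 13).
11⁻¹ ≡ 6 (mod 13).
y ≡ 6*8 ≡ 9 (mod 13).
The smallest non-negative solution is y = 9.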